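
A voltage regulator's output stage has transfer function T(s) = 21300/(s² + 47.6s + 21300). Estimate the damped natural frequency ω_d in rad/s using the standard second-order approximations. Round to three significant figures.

Matching coefficients with s² + 2ζω_n s + ω_n² gives ω_n² = 21300 ⇒ ω_n = 146 rad/s, and ζ = 47.6/(2ω_n) = 0.163.
ω_d = ω_n√(1−ζ²) = 144 rad/s.

ω_d ≈ 144 rad/s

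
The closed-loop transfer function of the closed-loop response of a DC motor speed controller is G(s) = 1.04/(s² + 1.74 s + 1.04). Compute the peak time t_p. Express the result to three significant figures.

ω_n = √1.04 = 1.02 rad/s; ζ = 1.74/(2·1.02) = 0.853.
ω_d = ω_n√(1−ζ²) = 0.532 rad/s. Then t_p = π/ω_d = 5.90 s.

t_p ≈ 5.90 s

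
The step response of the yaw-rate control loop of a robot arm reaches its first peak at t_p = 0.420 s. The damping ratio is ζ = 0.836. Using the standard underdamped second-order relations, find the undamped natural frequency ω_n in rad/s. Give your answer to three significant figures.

Peak time t_p = π/ω_d, so ω_d = π/t_p = π/0.420 = 7.48 rad/s.
ω_n = ω_d/√(1−ζ²) = 7.48/√0.301 = 13.6 rad/s.

ω_n ≈ 13.6 rad/s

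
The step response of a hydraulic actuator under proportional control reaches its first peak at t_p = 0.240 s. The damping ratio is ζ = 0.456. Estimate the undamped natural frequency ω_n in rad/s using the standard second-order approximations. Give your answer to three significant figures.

ω_n ≈ 14.7 rad/s

Peak time t_p = π/ω_d, so ω_d = π/t_p = π/0.240 = 13.1 rad/s.
ω_n = ω_d/√(1−ζ²) = 13.1/√0.792 = 14.7 rad/s.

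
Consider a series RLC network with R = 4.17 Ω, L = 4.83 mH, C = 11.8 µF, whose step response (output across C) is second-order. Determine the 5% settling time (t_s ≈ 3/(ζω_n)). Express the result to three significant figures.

For a series RLC circuit (capacitor voltage as output), ω_n = 1/√(LC) = 1/√(4.83 mH · 11.8 µF) = 4190 rad/s.
ζ = (R/2)·√(C/L) = (4.17/2)·√(11.8 µF/4.83 mH) = 0.103.
t_s ≈ 3/(ζω_n) = 0.00695 s.

t_s ≈ 0.00695 s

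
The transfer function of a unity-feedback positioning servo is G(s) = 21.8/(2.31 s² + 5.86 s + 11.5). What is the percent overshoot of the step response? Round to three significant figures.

%OS ≈ 11.4%

Dividing through by 2.31: denominator becomes s² + 2.537 s + 4.978.
So ω_n = √4.978 = 2.23 rad/s and ζ = 2.537/(2·2.23) = 0.568.
%OS = 100·exp(−πζ/√(1−ζ²)) = 11.4%.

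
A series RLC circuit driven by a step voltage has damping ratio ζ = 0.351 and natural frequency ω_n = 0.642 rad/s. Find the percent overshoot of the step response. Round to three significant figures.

For an underdamped second-order system, %OS = 100·exp(−πζ/√(1−ζ²)).
πζ/√(1−ζ²) = π·0.351/√(1−0.123) = 1.178, so %OS = 100·e^(−1.178) = 30.8%.

%OS ≈ 30.8%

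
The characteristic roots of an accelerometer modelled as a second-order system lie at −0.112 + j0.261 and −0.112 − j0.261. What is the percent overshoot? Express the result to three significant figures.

%OS ≈ 26.0%

|pole| = ω_n = √(0.112² + 0.261²) = 0.284 rad/s; ζ = cos θ = σ/ω_n = 0.394.
Overshoot: exp(−π·0.394/√(1−0.394²)) = 0.260, i.e. 26.0%.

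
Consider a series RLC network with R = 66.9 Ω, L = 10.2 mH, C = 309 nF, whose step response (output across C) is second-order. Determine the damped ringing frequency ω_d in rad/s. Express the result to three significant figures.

ω_d ≈ 17500 rad/s

For a series RLC circuit (capacitor voltage as output), ω_n = 1/√(LC) = 1/√(10.2 mH · 309 nF) = 17800 rad/s.
ζ = (R/2)·√(C/L) = (66.9/2)·√(309 nF/10.2 mH) = 0.184.
ω_d = 17800·√(1 − 0.184²) = 17500 rad/s.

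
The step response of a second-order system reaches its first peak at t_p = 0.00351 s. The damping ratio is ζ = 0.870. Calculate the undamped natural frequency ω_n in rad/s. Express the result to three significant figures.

Peak time t_p = π/ω_d, so ω_d = π/t_p = π/0.00351 = 895 rad/s.
ω_n = ω_d/√(1−ζ²) = 895/√0.243 = 1820 rad/s.

ω_n ≈ 1820 rad/s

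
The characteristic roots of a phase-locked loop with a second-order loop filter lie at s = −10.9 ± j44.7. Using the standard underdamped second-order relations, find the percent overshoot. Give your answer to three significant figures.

%OS ≈ 46.5%

The poles are at −σ ± jω_d with σ = 10.9 and ω_d = 44.7, so ω_n = √(σ²+ω_d²) = 46.0 rad/s and ζ = σ/ω_n = 0.237.
Overshoot: exp(−π·0.237/√(1−0.237²)) = 0.465, i.e. 46.5%.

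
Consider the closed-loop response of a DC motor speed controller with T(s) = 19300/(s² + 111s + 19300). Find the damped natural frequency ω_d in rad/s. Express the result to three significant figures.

Matching coefficients with s² + 2ζω_n s + ω_n² gives ω_n² = 19300 ⇒ ω_n = 139 rad/s, and ζ = 111/(2ω_n) = 0.399.
ω_d = 139·√(1 − 0.399²) = 127 rad/s.

ω_d ≈ 127 rad/s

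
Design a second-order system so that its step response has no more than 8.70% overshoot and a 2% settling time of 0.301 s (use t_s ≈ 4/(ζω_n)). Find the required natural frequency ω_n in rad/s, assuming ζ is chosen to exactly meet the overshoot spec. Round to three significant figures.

From %OS = 100·exp(−πζ/√(1−ζ²)), invert to get ζ = −ln(OS)/√(π² + ln²(OS)) with OS = 0.0870.
−ln 0.0870 = 2.442, so ζ = 2.442/√(π² + 5.963) = 0.614.
Then ω_n = 4/(ζ t_s) = 4/(0.614 × 0.301) = 21.7 rad/s.

ω_n ≈ 21.7 rad/s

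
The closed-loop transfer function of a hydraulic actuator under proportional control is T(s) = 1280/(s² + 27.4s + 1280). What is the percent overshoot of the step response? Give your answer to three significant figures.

Comparing the denominator to s² + 2ζω_n s + ω_n²: ω_n = √1280 = 35.8 rad/s, and 2ζω_n = 27.4 so ζ = 27.4/(2·35.8) = 0.383.
Overshoot: exp(−π·0.383/√(1−0.383²)) = 0.272, i.e. 27.2%.

%OS ≈ 27.2%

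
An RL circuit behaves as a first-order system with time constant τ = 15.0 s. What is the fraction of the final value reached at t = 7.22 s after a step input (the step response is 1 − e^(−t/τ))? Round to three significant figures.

y/y_∞ ≈ 0.382

y(t)/y_∞ = 1 − e^(−t/τ) = 1 − e^(−7.22/15.0) = 1 − e^(−0.481) = 0.382.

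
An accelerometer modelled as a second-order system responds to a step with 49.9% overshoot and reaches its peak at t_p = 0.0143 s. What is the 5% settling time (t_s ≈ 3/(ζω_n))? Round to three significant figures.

From the overshoot, ζ = −ln(OS)/√(π²+ln²(OS)) = 0.216.
From t_p = π/ω_d, ω_d = π/0.0143 = 220 rad/s, so ω_n = ω_d/√(1−ζ²) = 225 rad/s.
t_s ≈ 3/(ζω_n) = 3/(0.216·225) = 0.0617 s.

t_s ≈ 0.0617 s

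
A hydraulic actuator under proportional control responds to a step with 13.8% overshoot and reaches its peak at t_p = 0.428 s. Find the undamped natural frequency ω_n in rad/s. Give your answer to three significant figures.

ζ from %OS: ζ = |ln 0.138|/√(π²+ln²0.138) = 0.533.
t_p = π/ω_d ⇒ ω_d = 7.34 rad/s; then ω_n = ω_d/√(1−ζ²) = 8.68 rad/s.

ω_n ≈ 8.68 rad/s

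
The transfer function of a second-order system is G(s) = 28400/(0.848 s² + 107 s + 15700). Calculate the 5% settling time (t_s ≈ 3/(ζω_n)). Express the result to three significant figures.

Dividing through by 0.848: denominator becomes s² + 126.2 s + 18510.
So ω_n = √18510 = 136 rad/s and ζ = 126.2/(2·136) = 0.464.
t_s ≈ 3/(ζω_n) = 0.0476 s.

t_s ≈ 0.0476 s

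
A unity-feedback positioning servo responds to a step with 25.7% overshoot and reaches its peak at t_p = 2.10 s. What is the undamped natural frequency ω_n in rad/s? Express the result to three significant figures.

ω_n ≈ 1.63 rad/s

From the overshoot, ζ = −ln(OS)/√(π²+ln²(OS)) = 0.397.
From t_p = π/ω_d, ω_d = π/2.10 = 1.50 rad/s, so ω_n = ω_d/√(1−ζ²) = 1.63 rad/s.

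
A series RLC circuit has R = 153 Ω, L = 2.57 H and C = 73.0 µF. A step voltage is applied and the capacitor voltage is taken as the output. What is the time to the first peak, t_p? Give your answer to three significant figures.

For a series RLC circuit (capacitor voltage as output), ω_n = 1/√(LC) = 1/√(2.57 H · 73.0 µF) = 73.0 rad/s.
ζ = (R/2)·√(C/L) = (153/2)·√(73.0 µF/2.57 H) = 0.408.
ω_d = ω_n√(1−ζ²) = 66.7 rad/s. t_p = π/ω_d = 0.0471 s.

t_p ≈ 0.0471 s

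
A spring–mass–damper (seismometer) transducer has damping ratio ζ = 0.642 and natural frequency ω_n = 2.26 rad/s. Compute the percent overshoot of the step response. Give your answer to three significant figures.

%OS ≈ 7.20%

For an underdamped second-order system, %OS = 100·exp(−πζ/√(1−ζ²)).
πζ/√(1−ζ²) = π·0.642/√(1−0.412) = 2.631, so %OS = 100·e^(−2.631) = 7.20%.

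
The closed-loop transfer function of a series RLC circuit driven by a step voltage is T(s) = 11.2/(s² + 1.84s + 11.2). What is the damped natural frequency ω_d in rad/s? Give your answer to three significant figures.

ω_d ≈ 3.22 rad/s

Matching coefficients with s² + 2ζω_n s + ω_n² gives ω_n² = 11.2 ⇒ ω_n = 3.35 rad/s, and ζ = 1.84/(2ω_n) = 0.275.
ω_d = 3.35·√(1 − 0.275²) = 3.22 rad/s.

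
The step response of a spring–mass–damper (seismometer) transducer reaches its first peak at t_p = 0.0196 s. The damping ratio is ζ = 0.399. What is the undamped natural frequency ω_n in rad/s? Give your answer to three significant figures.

Peak time t_p = π/ω_d, so ω_d = π/t_p = π/0.0196 = 160 rad/s.
ω_n = ω_d/√(1−ζ²) = 160/√0.841 = 175 rad/s.

ω_n ≈ 175 rad/s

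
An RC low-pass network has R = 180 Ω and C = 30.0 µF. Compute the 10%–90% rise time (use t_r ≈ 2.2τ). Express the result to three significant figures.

t_r ≈ 0.0119 s

τ = RC = 180 × 30.0 µF = 0.00540 s.
t_r ≈ 2.2τ = 0.0119 s.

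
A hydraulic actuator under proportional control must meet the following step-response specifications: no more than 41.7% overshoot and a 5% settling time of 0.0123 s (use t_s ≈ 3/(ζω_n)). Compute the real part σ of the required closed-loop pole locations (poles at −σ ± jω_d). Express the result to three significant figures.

The settling-time spec alone fixes σ = ζω_n = 3/t_s = 3/0.0123 = 244.
(Overshoot then fixes ζ = 0.268 and hence ω_d = σ·√(1−ζ²)/ζ = 876 rad/s.)

σ ≈ 244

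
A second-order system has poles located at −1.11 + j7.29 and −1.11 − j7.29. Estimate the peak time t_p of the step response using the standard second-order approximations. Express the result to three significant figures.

t_p ≈ 0.431 s

t_p = π/ω_d with ω_d = 7.29 (the imaginary part), so t_p = 0.431 s.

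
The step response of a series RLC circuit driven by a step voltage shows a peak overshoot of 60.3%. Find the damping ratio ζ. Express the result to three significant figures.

ζ ≈ 0.159

ζ = −ln(OS)/√(π² + (ln OS)²). With OS = 0.603, ln OS = −0.5058 and ζ = 0.5058/3.182 = 0.159.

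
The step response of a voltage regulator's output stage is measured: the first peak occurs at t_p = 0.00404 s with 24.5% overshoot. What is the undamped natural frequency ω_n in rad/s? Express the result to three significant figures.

ω_n ≈ 852 rad/s

The overshoot fixes ζ = −ln(OS)/√(π²+ln²(OS)) = 0.409.
t_p = π/ω_d ⇒ ω_d = 778 rad/s; then ω_n = ω_d/√(1−ζ²) = 852 rad/s.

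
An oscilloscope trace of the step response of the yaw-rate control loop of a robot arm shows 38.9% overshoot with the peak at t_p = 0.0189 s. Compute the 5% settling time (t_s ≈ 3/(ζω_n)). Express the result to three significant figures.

t_s ≈ 0.0601 s

From the overshoot, ζ = −ln(OS)/√(π²+ln²(OS)) = 0.288.
From t_p = π/ω_d, ω_d = π/0.0189 = 166 rad/s, so ω_n = ω_d/√(1−ζ²) = 174 rad/s.
t_s ≈ 3/(ζω_n) = 3/(0.288·174) = 0.0601 s.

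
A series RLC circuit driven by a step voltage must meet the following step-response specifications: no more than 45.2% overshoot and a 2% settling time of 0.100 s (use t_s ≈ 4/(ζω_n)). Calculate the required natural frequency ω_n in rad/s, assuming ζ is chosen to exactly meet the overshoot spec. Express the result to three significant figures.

ζ = −ln(OS)/√(π² + (ln OS)²). With OS = 0.452, ln OS = −0.7941 and ζ = 0.7941/3.240 = 0.245.
Then ω_n = 4/(ζ t_s) = 4/(0.245 × 0.100) = 163 rad/s.

ω_n ≈ 163 rad/s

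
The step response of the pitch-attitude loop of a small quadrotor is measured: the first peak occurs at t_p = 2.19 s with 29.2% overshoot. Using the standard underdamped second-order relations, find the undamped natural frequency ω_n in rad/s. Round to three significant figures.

ω_n ≈ 1.54 rad/s

ζ from %OS: ζ = |ln 0.292|/√(π²+ln²0.292) = 0.365.
t_p = π/ω_d ⇒ ω_d = 1.43 rad/s; then ω_n = ω_d/√(1−ζ²) = 1.54 rad/s.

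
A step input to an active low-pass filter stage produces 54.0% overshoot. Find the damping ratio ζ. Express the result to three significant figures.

ζ ≈ 0.192

From %OS = 100·exp(−πζ/√(1−ζ²)), invert to get ζ = −ln(OS)/√(π² + ln²(OS)) with OS = 0.540.
−ln 0.540 = 0.6162, so ζ = 0.6162/√(π² + 0.3797) = 0.192.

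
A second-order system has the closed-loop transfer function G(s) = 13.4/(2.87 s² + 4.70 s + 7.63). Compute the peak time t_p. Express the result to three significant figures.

Dividing through by 2.87: denominator becomes s² + 1.638 s + 2.659.
So ω_n = √2.659 = 1.63 rad/s and ζ = 1.638/(2·1.63) = 0.502.
ω_d = 1.63·√(1 − 0.502²) = 1.41 rad/s. t_p = π/ω_d = 2.23 s.

t_p ≈ 2.23 s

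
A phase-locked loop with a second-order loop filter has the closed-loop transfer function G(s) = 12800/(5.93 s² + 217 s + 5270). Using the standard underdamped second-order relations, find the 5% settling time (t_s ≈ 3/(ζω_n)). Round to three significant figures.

Dividing through by 5.93: denominator becomes s² + 36.59 s + 888.7.
So ω_n = √888.7 = 29.8 rad/s and ζ = 36.59/(2·29.8) = 0.614.
t_s ≈ 3/(ζω_n) = 0.164 s.

t_s ≈ 0.164 s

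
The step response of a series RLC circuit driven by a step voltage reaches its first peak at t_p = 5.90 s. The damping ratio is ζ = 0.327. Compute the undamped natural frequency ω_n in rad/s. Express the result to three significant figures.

ω_n ≈ 0.563 rad/s

Peak time t_p = π/ω_d, so ω_d = π/t_p = π/5.90 = 0.532 rad/s.
ω_n = ω_d/√(1−ζ²) = 0.532/√0.893 = 0.563 rad/s.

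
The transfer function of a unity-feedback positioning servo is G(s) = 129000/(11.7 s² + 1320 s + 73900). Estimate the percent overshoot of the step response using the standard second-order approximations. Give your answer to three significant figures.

Dividing through by 11.7: denominator becomes s² + 112.8 s + 6316.
So ω_n = √6316 = 79.5 rad/s and ζ = 112.8/(2·79.5) = 0.710.
%OS = 100·exp(−πζ/√(1−ζ²)) = 4.22%.

%OS ≈ 4.22%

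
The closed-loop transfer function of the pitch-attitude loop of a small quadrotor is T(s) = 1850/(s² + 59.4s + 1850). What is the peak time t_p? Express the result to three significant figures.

Matching coefficients with s² + 2ζω_n s + ω_n² gives ω_n² = 1850 ⇒ ω_n = 43.0 rad/s, and ζ = 59.4/(2ω_n) = 0.691.
ω_d = 43.0·√(1 − 0.691²) = 31.1 rad/s. Then t_p = π/ω_d = 0.101 s.

t_p ≈ 0.101 s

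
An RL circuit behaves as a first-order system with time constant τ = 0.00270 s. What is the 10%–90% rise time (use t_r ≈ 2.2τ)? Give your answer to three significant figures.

t_r ≈ 2.2τ = 0.00594 s.

t_r ≈ 0.00594 s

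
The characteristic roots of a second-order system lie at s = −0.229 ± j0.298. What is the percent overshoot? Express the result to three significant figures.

With σ = 0.229, ω_d = 0.298: ω_n = √(σ²+ω_d²) = 0.376 rad/s, ζ = σ/ω_n = 0.609.
%OS = 100 e^{−πζ/√(1−ζ²)} with ζ = 0.609 gives 8.94%.

%OS ≈ 8.94%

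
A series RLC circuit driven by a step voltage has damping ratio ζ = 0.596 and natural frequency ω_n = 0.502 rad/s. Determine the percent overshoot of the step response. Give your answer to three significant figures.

For an underdamped second-order system, %OS = 100·exp(−πζ/√(1−ζ²)).
πζ/√(1−ζ²) = π·0.596/√(1−0.355) = 2.332, so %OS = 100·e^(−2.332) = 9.71%.

%OS ≈ 9.71%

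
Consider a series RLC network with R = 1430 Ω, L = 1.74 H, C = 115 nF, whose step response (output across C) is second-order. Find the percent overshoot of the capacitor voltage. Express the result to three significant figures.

%OS ≈ 55.6%

For a series RLC circuit (capacitor voltage as output), ω_n = 1/√(LC) = 1/√(1.74 H · 115 nF) = 2240 rad/s.
ζ = (R/2)·√(C/L) = (1430/2)·√(115 nF/1.74 H) = 0.184.
%OS = 100 e^{−πζ/√(1−ζ²)} with ζ = 0.184 gives 55.6%.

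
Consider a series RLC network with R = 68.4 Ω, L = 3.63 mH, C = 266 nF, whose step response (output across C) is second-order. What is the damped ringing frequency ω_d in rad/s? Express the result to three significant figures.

For a series RLC circuit (capacitor voltage as output), ω_n = 1/√(LC) = 1/√(3.63 mH · 266 nF) = 32200 rad/s.
ζ = (R/2)·√(C/L) = (68.4/2)·√(266 nF/3.63 mH) = 0.293.
The damped frequency ω_d = ω_n√(1−ζ²) = 30800 rad/s.

ω_d ≈ 30800 rad/s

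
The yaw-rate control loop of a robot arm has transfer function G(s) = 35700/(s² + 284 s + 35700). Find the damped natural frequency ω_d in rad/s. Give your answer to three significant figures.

ω_d ≈ 125 rad/s

Comparing the denominator to s² + 2ζω_n s + ω_n²: ω_n = √35700 = 189 rad/s, and 2ζω_n = 284 so ζ = 284/(2·189) = 0.752.
ω_d = ω_n√(1−ζ²) = 125 rad/s.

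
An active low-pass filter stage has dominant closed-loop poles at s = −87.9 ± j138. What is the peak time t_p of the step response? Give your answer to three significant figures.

t_p = π/ω_d with ω_d = 138 (the imaginary part), so t_p = 0.0228 s.

t_p ≈ 0.0228 s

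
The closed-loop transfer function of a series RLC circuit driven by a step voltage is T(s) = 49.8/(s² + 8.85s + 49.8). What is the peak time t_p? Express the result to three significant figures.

t_p ≈ 0.571 s

ω_n = √49.8 = 7.06 rad/s; ζ = 8.85/(2·7.06) = 0.627.
The damped frequency ω_d = ω_n√(1−ζ²) = 5.50 rad/s. Then t_p = π/ω_d = 0.571 s.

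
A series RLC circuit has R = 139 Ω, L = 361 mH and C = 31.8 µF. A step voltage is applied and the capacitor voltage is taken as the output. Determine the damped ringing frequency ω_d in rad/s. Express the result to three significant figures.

ω_d ≈ 224 rad/s

For a series RLC circuit (capacitor voltage as output), ω_n = 1/√(LC) = 1/√(361 mH · 31.8 µF) = 295 rad/s.
ζ = (R/2)·√(C/L) = (139/2)·√(31.8 µF/361 mH) = 0.652.
The damped frequency ω_d = ω_n√(1−ζ²) = 224 rad/s.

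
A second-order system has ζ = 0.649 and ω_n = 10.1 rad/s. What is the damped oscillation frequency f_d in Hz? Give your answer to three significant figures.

ω_d = ω_n√(1−ζ²) = 10.1·√0.579 = 7.68 rad/s.
f_d = ω_d/(2π) = 1.22 Hz.

f_d ≈ 1.22 Hz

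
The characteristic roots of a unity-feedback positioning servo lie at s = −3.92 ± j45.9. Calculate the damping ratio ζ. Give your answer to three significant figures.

ζ ≈ 0.0851

With σ = 3.92, ω_d = 45.9: ω_n = √(σ²+ω_d²) = 46.1 rad/s, ζ = σ/ω_n = 0.0851.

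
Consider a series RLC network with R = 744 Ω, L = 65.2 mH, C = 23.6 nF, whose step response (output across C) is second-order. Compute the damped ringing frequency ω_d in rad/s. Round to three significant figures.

For a series RLC circuit (capacitor voltage as output), ω_n = 1/√(LC) = 1/√(65.2 mH · 23.6 nF) = 25500 rad/s.
ζ = (R/2)·√(C/L) = (744/2)·√(23.6 nF/65.2 mH) = 0.224.
ω_d = ω_n√(1−ζ²) = 24800 rad/s.

ω_d ≈ 24800 rad/s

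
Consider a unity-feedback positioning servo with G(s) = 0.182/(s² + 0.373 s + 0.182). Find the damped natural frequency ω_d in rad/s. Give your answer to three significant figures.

ω_d ≈ 0.384 rad/s

Matching coefficients with s² + 2ζω_n s + ω_n² gives ω_n² = 0.182 ⇒ ω_n = 0.427 rad/s, and ζ = 0.373/(2ω_n) = 0.437.
ω_d = 0.427·√(1 − 0.437²) = 0.384 rad/s.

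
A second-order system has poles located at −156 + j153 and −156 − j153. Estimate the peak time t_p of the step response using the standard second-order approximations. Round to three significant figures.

t_p ≈ 0.0205 s

t_p = π/ω_d with ω_d = 153 (the imaginary part), so t_p = 0.0205 s.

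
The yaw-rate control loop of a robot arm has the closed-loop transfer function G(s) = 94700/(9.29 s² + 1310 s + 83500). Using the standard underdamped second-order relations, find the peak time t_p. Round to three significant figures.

Dividing through by 9.29: denominator becomes s² + 141.0 s + 8988.
So ω_n = √8988 = 94.8 rad/s and ζ = 141.0/(2·94.8) = 0.744.
ω_d = ω_n√(1−ζ²) = 63.4 rad/s. t_p = π/ω_d = 0.0496 s.

t_p ≈ 0.0496 s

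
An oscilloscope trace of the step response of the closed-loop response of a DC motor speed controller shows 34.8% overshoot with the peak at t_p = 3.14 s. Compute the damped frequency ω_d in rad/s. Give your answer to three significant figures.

t_p = π/ω_d, so ω_d = π/3.14 = 1.00 rad/s.

ω_d ≈ 1.00 rad/s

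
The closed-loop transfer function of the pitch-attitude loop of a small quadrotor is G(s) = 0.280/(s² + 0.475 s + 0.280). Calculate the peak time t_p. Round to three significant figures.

Comparing the denominator to s² + 2ζω_n s + ω_n²: ω_n = √0.280 = 0.529 rad/s, and 2ζω_n = 0.475 so ζ = 0.475/(2·0.529) = 0.449.
The damped frequency ω_d = ω_n√(1−ζ²) = 0.473 rad/s. Then t_p = π/ω_d = 6.64 s.

t_p ≈ 6.64 s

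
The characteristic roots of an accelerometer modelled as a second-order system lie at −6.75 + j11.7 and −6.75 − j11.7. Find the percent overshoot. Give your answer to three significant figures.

With σ = 6.75, ω_d = 11.7: ω_n = √(σ²+ω_d²) = 13.5 rad/s, ζ = σ/ω_n = 0.500.
Overshoot: exp(−π·0.500/√(1−0.500²)) = 0.163, i.e. 16.3%.

%OS ≈ 16.3%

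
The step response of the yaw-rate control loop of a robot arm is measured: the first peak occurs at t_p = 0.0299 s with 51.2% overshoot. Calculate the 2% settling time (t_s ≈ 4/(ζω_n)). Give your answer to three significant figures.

ζ from %OS: ζ = |ln 0.512|/√(π²+ln²0.512) = 0.208.
From t_p = π/ω_d, ω_d = π/0.0299 = 105 rad/s, so ω_n = ω_d/√(1−ζ²) = 107 rad/s.
t_s ≈ 4/(ζω_n) = 4/(0.208·107) = 0.179 s.

t_s ≈ 0.179 s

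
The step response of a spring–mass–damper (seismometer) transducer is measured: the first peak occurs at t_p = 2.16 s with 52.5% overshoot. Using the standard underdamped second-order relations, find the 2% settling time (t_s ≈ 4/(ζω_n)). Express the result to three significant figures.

From the overshoot, ζ = −ln(OS)/√(π²+ln²(OS)) = 0.201.
t_p = π/ω_d ⇒ ω_d = 1.45 rad/s; then ω_n = ω_d/√(1−ζ²) = 1.48 rad/s.
t_s ≈ 4/(ζω_n) = 4/(0.201·1.48) = 13.4 s.

t_s ≈ 13.4 s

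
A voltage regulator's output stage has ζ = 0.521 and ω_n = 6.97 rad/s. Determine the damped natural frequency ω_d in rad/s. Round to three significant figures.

ω_d ≈ 5.95 rad/s

ω_d = ω_n√(1−ζ²) = 6.97·√0.729 = 5.95 rad/s.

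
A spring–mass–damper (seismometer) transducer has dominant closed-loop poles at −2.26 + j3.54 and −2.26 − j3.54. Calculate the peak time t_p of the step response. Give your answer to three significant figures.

t_p ≈ 0.887 s

t_p = π/ω_d with ω_d = 3.54 (the imaginary part), so t_p = 0.887 s.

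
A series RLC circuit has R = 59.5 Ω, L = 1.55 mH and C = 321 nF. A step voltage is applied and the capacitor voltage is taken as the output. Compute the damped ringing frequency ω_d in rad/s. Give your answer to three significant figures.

For a series RLC circuit (capacitor voltage as output), ω_n = 1/√(LC) = 1/√(1.55 mH · 321 nF) = 44800 rad/s.
ζ = (R/2)·√(C/L) = (59.5/2)·√(321 nF/1.55 mH) = 0.428.
The damped frequency ω_d = ω_n√(1−ζ²) = 40500 rad/s.

ω_d ≈ 40500 rad/s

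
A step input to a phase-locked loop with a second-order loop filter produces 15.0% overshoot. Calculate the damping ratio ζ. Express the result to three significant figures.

ζ ≈ 0.517

From %OS = 100·exp(−πζ/√(1−ζ²)), invert to get ζ = −ln(OS)/√(π² + ln²(OS)) with OS = 0.150.
−ln 0.150 = 1.897, so ζ = 1.897/√(π² + 3.599) = 0.517.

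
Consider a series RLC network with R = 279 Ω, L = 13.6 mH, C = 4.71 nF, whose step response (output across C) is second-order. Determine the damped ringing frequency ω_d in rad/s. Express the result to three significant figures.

For a series RLC circuit (capacitor voltage as output), ω_n = 1/√(LC) = 1/√(13.6 mH · 4.71 nF) = 125000 rad/s.
ζ = (R/2)·√(C/L) = (279/2)·√(4.71 nF/13.6 mH) = 0.0821.
ω_d = ω_n√(1−ζ²) = 125000 rad/s.

ω_d ≈ 125000 rad/s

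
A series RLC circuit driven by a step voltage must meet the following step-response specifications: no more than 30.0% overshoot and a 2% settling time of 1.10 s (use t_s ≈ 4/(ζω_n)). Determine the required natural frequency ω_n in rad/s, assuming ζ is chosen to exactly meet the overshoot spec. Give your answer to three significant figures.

Inverting the overshoot relation: ζ = |ln 0.300|/√(π² + ln²0.300) = 0.358.
Then ω_n = 4/(ζ t_s) = 4/(0.358 × 1.10) = 10.2 rad/s.

ω_n ≈ 10.2 rad/s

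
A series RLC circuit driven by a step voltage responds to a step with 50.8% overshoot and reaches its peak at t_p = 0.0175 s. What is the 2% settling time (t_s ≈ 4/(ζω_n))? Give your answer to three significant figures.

The overshoot fixes ζ = −ln(OS)/√(π²+ln²(OS)) = 0.211.
t_p = π/ω_d ⇒ ω_d = 180 rad/s; then ω_n = ω_d/√(1−ζ²) = 184 rad/s.
t_s ≈ 4/(ζω_n) = 4/(0.211·184) = 0.103 s.

t_s ≈ 0.103 s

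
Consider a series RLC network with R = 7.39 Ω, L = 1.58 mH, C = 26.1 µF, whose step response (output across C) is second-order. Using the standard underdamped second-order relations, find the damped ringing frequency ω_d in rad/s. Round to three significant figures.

ω_d ≈ 4330 rad/s

For a series RLC circuit (capacitor voltage as output), ω_n = 1/√(LC) = 1/√(1.58 mH · 26.1 µF) = 4920 rad/s.
ζ = (R/2)·√(C/L) = (7.39/2)·√(26.1 µF/1.58 mH) = 0.475.
The damped frequency ω_d = ω_n√(1−ζ²) = 4330 rad/s.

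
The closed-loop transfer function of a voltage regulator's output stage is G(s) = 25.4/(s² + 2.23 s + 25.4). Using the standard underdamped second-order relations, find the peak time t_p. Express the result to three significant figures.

ω_n = √25.4 = 5.04 rad/s; ζ = 2.23/(2·5.04) = 0.221.
ω_d = 5.04·√(1 − 0.221²) = 4.91 rad/s. Then t_p = π/ω_d = 0.639 s.

t_p ≈ 0.639 s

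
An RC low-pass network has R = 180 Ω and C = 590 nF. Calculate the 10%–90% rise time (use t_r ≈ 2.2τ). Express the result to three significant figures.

t_r ≈ 0.000234 s

τ = RC = 180 × 590 nF = 0.000106 s.
t_r ≈ 2.2τ = 0.000234 s.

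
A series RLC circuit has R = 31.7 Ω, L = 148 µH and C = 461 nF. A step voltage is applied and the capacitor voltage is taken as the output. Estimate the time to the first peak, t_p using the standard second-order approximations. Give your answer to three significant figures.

For a series RLC circuit (capacitor voltage as output), ω_n = 1/√(LC) = 1/√(148 µH · 461 nF) = 121000 rad/s.
ζ = (R/2)·√(C/L) = (31.7/2)·√(461 nF/148 µH) = 0.885.
ω_d = 121000·√(1 − 0.885²) = 56500 rad/s. t_p = π/ω_d = 0.0000556 s.

t_p ≈ 0.0000556 s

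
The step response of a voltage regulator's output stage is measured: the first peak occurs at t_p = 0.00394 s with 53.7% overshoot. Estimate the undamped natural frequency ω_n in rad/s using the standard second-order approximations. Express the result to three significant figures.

ω_n ≈ 813 rad/s

The overshoot fixes ζ = −ln(OS)/√(π²+ln²(OS)) = 0.194.
From t_p = π/ω_d, ω_d = π/0.00394 = 797 rad/s, so ω_n = ω_d/√(1−ζ²) = 813 rad/s.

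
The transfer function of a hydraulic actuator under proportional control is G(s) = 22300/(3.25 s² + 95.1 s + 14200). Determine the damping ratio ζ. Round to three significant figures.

Dividing through by 3.25: denominator becomes s² + 29.26 s + 4369.
So ω_n = √4369 = 66.1 rad/s and ζ = 29.26/(2·66.1) = 0.221.

ζ ≈ 0.221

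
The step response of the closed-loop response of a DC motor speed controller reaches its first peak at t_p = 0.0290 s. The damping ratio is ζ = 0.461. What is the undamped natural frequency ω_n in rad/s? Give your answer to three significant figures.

ω_n ≈ 122 rad/s

Peak time t_p = π/ω_d, so ω_d = π/t_p = π/0.0290 = 108 rad/s.
ω_n = ω_d/√(1−ζ²) = 108/√0.787 = 122 rad/s.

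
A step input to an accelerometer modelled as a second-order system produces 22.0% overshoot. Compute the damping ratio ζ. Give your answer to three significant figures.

ζ = −ln(OS)/√(π² + (ln OS)²). With OS = 0.220, ln OS = −1.514 and ζ = 1.514/3.487 = 0.434.

ζ ≈ 0.434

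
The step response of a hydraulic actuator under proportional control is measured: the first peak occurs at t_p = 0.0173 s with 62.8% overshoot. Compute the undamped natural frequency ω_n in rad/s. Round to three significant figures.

The overshoot fixes ζ = −ln(OS)/√(π²+ln²(OS)) = 0.146.
From t_p = π/ω_d, ω_d = π/0.0173 = 182 rad/s, so ω_n = ω_d/√(1−ζ²) = 184 rad/s.

ω_n ≈ 184 rad/s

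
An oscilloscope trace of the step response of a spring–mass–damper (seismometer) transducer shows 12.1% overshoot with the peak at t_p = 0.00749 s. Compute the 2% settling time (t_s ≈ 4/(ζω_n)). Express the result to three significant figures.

t_s ≈ 0.0142 s

From the overshoot, ζ = −ln(OS)/√(π²+ln²(OS)) = 0.558.
t_p = π/ω_d ⇒ ω_d = 419 rad/s; then ω_n = ω_d/√(1−ζ²) = 505 rad/s.
t_s ≈ 4/(ζω_n) = 4/(0.558·505) = 0.0142 s.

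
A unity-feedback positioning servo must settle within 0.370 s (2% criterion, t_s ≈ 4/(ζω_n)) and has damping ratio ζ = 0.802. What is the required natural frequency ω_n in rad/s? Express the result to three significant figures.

ω_n ≈ 13.5 rad/s

Rearranging t_s ≈ 4/(ζω_n) gives ω_n = 4/(ζ·t_s) = 4/(0.802 × 0.370) = 13.5 rad/s.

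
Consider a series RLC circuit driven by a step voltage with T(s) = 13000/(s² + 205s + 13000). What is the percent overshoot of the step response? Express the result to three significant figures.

%OS ≈ 0.158%

Comparing the denominator to s² + 2ζω_n s + ω_n²: ω_n = √13000 = 114 rad/s, and 2ζω_n = 205 so ζ = 205/(2·114) = 0.899.
Overshoot: exp(−π·0.899/√(1−0.899²)) = 0.00158, i.e. 0.158%.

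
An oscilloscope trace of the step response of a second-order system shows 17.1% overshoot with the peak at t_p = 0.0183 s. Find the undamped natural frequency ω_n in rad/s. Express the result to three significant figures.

The overshoot fixes ζ = −ln(OS)/√(π²+ln²(OS)) = 0.490.
t_p = π/ω_d ⇒ ω_d = 172 rad/s; then ω_n = ω_d/√(1−ζ²) = 197 rad/s.

ω_n ≈ 197 rad/s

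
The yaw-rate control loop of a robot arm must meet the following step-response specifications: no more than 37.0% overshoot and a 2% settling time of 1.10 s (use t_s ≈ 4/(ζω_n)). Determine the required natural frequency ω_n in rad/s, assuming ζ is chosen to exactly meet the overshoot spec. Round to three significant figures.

ω_n ≈ 12.1 rad/s

ζ = −ln(OS)/√(π² + (ln OS)²). With OS = 0.370, ln OS = −0.9943 and ζ = 0.9943/3.295 = 0.302.
From t_s ≈ 4/(ζω_n): ω_n = 4/(ζ·t_s) = 4/(0.302·1.10) = 12.1 rad/s.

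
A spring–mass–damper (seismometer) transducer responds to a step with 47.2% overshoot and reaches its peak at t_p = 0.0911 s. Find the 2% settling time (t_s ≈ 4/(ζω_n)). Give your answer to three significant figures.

The overshoot fixes ζ = −ln(OS)/√(π²+ln²(OS)) = 0.232.
From t_p = π/ω_d, ω_d = π/0.0911 = 34.5 rad/s, so ω_n = ω_d/√(1−ζ²) = 35.5 rad/s.
t_s ≈ 4/(ζω_n) = 4/(0.232·35.5) = 0.485 s.

t_s ≈ 0.485 s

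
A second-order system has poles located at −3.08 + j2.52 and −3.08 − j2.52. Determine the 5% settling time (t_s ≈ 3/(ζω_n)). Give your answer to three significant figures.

t_s ≈ 0.974 s

For poles at −σ ± jω_d, ζω_n = σ = 3.08, so t_s ≈ 3/σ = 0.974 s.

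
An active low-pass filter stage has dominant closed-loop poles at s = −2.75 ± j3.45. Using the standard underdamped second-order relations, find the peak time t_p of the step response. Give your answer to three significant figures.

t_p ≈ 0.911 s

t_p = π/ω_d with ω_d = 3.45 (the imaginary part), so t_p = 0.911 s.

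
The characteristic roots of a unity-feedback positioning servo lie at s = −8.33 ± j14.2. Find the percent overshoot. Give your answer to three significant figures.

The poles are at −σ ± jω_d with σ = 8.33 and ω_d = 14.2, so ω_n = √(σ²+ω_d²) = 16.5 rad/s and ζ = σ/ω_n = 0.506.
%OS = 100 e^{−πζ/√(1−ζ²)} with ζ = 0.506 gives 15.8%.

%OS ≈ 15.8%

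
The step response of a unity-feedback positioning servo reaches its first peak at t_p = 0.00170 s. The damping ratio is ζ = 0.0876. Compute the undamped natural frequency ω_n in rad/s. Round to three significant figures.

Peak time t_p = π/ω_d, so ω_d = π/t_p = π/0.00170 = 1850 rad/s.
ω_n = ω_d/√(1−ζ²) = 1850/√0.992 = 1860 rad/s.

ω_n ≈ 1860 rad/s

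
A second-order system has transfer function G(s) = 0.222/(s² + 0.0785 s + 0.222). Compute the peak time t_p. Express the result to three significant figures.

ω_n = √0.222 = 0.471 rad/s; ζ = 0.0785/(2·0.471) = 0.0833.
ω_d = ω_n√(1−ζ²) = 0.470 rad/s. Then t_p = π/ω_d = 6.69 s.

t_p ≈ 6.69 s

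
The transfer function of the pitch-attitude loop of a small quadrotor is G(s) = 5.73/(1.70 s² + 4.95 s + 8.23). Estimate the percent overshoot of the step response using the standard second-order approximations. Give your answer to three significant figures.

Dividing through by 1.70: denominator becomes s² + 2.912 s + 4.841.
So ω_n = √4.841 = 2.20 rad/s and ζ = 2.912/(2·2.20) = 0.662.
%OS = 100·exp(−πζ/√(1−ζ²)) = 6.25%.

%OS ≈ 6.25%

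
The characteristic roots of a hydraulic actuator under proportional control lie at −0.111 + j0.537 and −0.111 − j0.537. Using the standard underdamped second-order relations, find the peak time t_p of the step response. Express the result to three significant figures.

t_p ≈ 5.85 s

t_p = π/ω_d with ω_d = 0.537 (the imaginary part), so t_p = 5.85 s.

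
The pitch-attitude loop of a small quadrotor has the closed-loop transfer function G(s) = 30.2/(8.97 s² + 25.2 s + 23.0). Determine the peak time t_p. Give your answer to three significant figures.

Dividing through by 8.97: denominator becomes s² + 2.809 s + 2.564.
So ω_n = √2.564 = 1.60 rad/s and ζ = 2.809/(2·1.60) = 0.877.
The damped frequency ω_d = ω_n√(1−ζ²) = 0.769 rad/s. t_p = π/ω_d = 4.09 s.

t_p ≈ 4.09 s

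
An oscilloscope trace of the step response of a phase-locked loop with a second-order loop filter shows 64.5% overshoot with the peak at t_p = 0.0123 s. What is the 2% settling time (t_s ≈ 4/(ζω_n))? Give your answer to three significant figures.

The overshoot fixes ζ = −ln(OS)/√(π²+ln²(OS)) = 0.138.
From t_p = π/ω_d, ω_d = π/0.0123 = 255 rad/s, so ω_n = ω_d/√(1−ζ²) = 258 rad/s.
t_s ≈ 4/(ζω_n) = 4/(0.138·258) = 0.112 s.

t_s ≈ 0.112 s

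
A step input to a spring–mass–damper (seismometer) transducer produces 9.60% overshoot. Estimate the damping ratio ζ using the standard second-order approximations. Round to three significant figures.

ζ ≈ 0.598

ζ = −ln(OS)/√(π² + (ln OS)²). With OS = 0.0960, ln OS = −2.343 and ζ = 2.343/3.919 = 0.598.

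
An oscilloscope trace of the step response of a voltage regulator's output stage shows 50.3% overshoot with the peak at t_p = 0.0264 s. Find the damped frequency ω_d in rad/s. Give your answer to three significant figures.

t_p = π/ω_d, so ω_d = π/0.0264 = 119 rad/s.

ω_d ≈ 119 rad/s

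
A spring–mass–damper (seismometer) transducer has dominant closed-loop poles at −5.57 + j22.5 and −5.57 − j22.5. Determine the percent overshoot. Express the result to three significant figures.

|pole| = ω_n = √(5.57² + 22.5²) = 23.2 rad/s; ζ = cos θ = σ/ω_n = 0.240.
%OS = 100·exp(−πζ/√(1−ζ²)) = 45.9%.

%OS ≈ 45.9%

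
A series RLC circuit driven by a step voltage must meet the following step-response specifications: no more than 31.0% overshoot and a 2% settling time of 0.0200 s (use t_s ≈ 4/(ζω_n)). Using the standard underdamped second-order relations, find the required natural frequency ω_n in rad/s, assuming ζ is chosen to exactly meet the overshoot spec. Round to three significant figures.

ω_n ≈ 573 rad/s

Inverting the overshoot relation: ζ = |ln 0.310|/√(π² + ln²0.310) = 0.349.
From t_s ≈ 4/(ζω_n): ω_n = 4/(ζ·t_s) = 4/(0.349·0.0200) = 573 rad/s.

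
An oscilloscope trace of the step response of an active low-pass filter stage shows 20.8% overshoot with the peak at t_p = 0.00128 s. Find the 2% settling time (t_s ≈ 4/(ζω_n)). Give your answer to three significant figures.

ζ from %OS: ζ = |ln 0.208|/√(π²+ln²0.208) = 0.447.
From t_p = π/ω_d, ω_d = π/0.00128 = 2450 rad/s, so ω_n = ω_d/√(1−ζ²) = 2740 rad/s.
t_s ≈ 4/(ζω_n) = 4/(0.447·2740) = 0.00326 s.

t_s ≈ 0.00326 s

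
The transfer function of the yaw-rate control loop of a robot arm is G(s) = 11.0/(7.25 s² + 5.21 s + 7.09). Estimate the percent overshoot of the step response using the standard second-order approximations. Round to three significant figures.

Dividing through by 7.25: denominator becomes s² + 0.7186 s + 0.9779.
So ω_n = √0.9779 = 0.989 rad/s and ζ = 0.7186/(2·0.989) = 0.363.
%OS = 100 e^{−πζ/√(1−ζ²)} with ζ = 0.363 gives 29.4%.

%OS ≈ 29.4%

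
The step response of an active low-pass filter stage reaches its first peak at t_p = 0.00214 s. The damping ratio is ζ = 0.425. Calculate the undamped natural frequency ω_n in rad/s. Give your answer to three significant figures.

Peak time t_p = π/ω_d, so ω_d = π/t_p = π/0.00214 = 1470 rad/s.
ω_n = ω_d/√(1−ζ²) = 1470/√0.819 = 1620 rad/s.

ω_n ≈ 1620 rad/s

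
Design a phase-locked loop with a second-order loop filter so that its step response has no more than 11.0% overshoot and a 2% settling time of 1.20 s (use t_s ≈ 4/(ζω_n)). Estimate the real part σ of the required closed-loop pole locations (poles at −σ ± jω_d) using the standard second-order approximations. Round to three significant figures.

σ ≈ 3.33

The settling-time spec alone fixes σ = ζω_n = 4/t_s = 4/1.20 = 3.33.
(Overshoot then fixes ζ = 0.575 and hence ω_d = σ·√(1−ζ²)/ζ = 4.74 rad/s.)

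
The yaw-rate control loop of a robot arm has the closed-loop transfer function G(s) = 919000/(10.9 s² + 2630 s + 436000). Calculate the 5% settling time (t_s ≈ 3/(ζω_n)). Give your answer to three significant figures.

Dividing through by 10.9: denominator becomes s² + 241.3 s + 40000.
So ω_n = √40000 = 200 rad/s and ζ = 241.3/(2·200) = 0.603.
t_s ≈ 3/(ζω_n) = 0.0249 s.

t_s ≈ 0.0249 s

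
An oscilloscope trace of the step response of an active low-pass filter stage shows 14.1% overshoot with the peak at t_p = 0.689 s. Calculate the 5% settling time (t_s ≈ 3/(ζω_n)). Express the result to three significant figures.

t_s ≈ 1.06 s

ζ from %OS: ζ = |ln 0.141|/√(π²+ln²0.141) = 0.529.
From t_p = π/ω_d, ω_d = π/0.689 = 4.56 rad/s, so ω_n = ω_d/√(1−ζ²) = 5.37 rad/s.
t_s ≈ 3/(ζω_n) = 3/(0.529·5.37) = 1.06 s.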